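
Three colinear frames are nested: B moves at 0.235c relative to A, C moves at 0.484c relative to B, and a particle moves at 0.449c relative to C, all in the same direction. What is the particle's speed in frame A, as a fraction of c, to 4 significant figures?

Compose boost 2: (0.484 + 0.235)/(1 + 0.484×0.235) = 0.7190/1.11374 = 0.645573
Compose boost 3: (0.449 + 0.645573)/(1 + 0.449×0.645573) = 1.09457/1.28986 = 0.8486

u ≈ 0.8486c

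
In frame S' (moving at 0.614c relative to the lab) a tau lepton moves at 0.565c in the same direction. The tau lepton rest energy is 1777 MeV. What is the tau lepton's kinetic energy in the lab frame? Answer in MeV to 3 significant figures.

u_lab = (0.565 + 0.614)/(1 + 0.565×0.614) = 0.875337
γ = 1/√(1 − 0.875337²) = 2.0682
K = (γ − 1)m₀c² = (2.0682 − 1) × 1777 = 1.0682 × 1777 = 1900 MeV

K ≈ 1900 MeV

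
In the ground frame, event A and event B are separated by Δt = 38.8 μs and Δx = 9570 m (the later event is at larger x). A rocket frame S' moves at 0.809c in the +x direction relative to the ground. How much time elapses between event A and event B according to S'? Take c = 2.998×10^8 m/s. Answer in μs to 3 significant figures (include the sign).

Δt' ≈ 22.1 μs

γ = 1/√(1 − 0.809²) = 1.7012
Δt' = γ(Δt − vΔx/c²) = 1.7012 × (38.8 μs − 0.809×9570 m / (2.998×10^8 m/s))
= 1.7012 × (12.976 μs) = 22.1 μs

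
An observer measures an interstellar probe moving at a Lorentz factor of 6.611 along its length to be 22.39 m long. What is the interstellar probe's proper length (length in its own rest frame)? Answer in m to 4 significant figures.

γ = 6.611 (given)
L₀ = γL = 6.611 × 22.39 = 148.0 m

L₀ ≈ 148.0 m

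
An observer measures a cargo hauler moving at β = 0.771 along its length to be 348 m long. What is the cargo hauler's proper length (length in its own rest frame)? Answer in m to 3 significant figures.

γ = 1/√(1 − 0.771²) = 1.5703
L₀ = γL = 1.5703 × 348 = 546 m

L₀ ≈ 546 m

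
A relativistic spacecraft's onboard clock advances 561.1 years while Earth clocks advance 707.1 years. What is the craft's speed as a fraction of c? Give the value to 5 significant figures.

β ≈ 0.60854

γ = Δt/τ₀ = 707.1/561.1 = 1.260203
β = √(1 − 1/γ²) = √(1 − 1/1.260203²) = 0.60854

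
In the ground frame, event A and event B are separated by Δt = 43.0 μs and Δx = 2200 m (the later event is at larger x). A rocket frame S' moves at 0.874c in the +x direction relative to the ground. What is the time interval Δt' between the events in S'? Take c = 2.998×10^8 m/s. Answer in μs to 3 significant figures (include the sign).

Δt' ≈ 75.3 μs

γ = 1/√(1 − 0.874²) = 2.0579
Δt' = γ(Δt − vΔx/c²) = 2.0579 × (43.0 μs − 0.874×2200 m / (2.998×10^8 m/s))
= 2.0579 × (36.586 μs) = 75.3 μs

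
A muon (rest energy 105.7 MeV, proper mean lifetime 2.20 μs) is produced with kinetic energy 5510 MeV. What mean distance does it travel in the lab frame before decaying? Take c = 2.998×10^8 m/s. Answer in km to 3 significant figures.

d ≈ 35.0 km

γ = 1 + K/(m₀c²) = 1 + 5510/105.7 = 53.129
β = √(1 − 1/γ²) = 0.99982
Dilated lifetime: γτ₀ = 53.129 × 2.20 μs = 116.88 μs
d = βc·γτ₀ = 0.99982 × (2.998×10^8 m/s) × 0.00011688 s = 35.0 km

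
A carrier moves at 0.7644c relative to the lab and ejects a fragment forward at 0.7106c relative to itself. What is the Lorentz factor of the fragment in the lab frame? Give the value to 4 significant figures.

u_lab = (0.7106 + 0.7644)/(1 + 0.7106×0.7644) = 1.4750/1.543183 = 0.9558169
γ = 1/√(1 − 0.9558169²) = 3.402

γ ≈ 3.402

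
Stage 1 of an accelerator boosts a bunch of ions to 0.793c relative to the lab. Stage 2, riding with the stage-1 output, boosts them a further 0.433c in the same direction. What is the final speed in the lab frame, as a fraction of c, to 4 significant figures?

Compose boost 2: (0.433 + 0.793)/(1 + 0.433×0.793) = 1.226/1.34337 = 0.9126

u ≈ 0.9126c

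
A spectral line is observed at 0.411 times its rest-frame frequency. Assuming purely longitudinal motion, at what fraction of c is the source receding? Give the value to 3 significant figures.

f_obs/f_src = √((1−β)/(1+β)) = 0.411  ⇒  (1−β)/(1+β) = 0.16892
β = |1 − D²|/(1 + D²) = |1 − 0.16892|/(1 + 0.16892) = 0.711

β ≈ 0.711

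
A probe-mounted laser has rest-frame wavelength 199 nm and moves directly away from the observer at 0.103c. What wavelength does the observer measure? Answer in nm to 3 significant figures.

λ_obs ≈ 221 nm

Relativistic Doppler: λ_obs = λ_src √((1+β)/(1−β))
= 199 × √(1.1030/0.89700) = 199 × 1.1089 = 221 nm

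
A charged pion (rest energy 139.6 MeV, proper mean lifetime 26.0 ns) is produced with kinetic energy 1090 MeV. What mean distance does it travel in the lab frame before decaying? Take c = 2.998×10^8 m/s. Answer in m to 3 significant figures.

γ = 1 + K/(m₀c²) = 1 + 1090/139.6 = 8.8080
β = √(1 − 1/γ²) = 0.99353
Dilated lifetime: γτ₀ = 8.8080 × 26.0 ns = 229.01 ns
d = βc·γτ₀ = 0.99353 × (2.998×10^8 m/s) × 2.2901×10^-7 s = 68.2 m

d ≈ 68.2 m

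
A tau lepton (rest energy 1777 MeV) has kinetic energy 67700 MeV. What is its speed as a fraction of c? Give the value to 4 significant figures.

β ≈ 0.9997

γ = 1 + K/(m₀c²) = 1 + 67700/1777 = 39.0979
β = √(1 − 1/γ²) = 0.9997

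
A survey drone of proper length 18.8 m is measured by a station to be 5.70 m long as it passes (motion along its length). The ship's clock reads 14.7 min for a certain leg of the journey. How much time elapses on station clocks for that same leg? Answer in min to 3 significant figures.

Δt ≈ 48.5 min

Length contraction ⇒ γ = L₀/L = 18.8/5.70 = 3.2982
Time dilation: Δt = γτ₀ = 3.2982 × 14.7 min = 48.5 min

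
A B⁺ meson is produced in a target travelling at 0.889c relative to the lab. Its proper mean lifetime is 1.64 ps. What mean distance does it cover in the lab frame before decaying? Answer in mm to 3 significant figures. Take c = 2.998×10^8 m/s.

γ = 1/√(1 − 0.889²) = 2.1838
Dilated lifetime: Δt = γτ₀ = 2.1838 × 1.64 ps = 3.5815 ps
d = vΔt = 0.889c × 3.5815 ps = 2.6652×10^8 m/s × 3.5815×10^-12 s = 0.955 mm

d ≈ 0.955 mm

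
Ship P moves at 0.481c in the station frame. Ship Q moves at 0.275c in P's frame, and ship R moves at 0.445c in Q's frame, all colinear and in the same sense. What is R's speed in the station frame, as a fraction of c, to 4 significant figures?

Compose boost 2: (0.275 + 0.481)/(1 + 0.275×0.481) = 0.7560/1.13227 = 0.667682
Compose boost 3: (0.445 + 0.667682)/(1 + 0.445×0.667682) = 1.11268/1.29712 = 0.8578

u ≈ 0.8578c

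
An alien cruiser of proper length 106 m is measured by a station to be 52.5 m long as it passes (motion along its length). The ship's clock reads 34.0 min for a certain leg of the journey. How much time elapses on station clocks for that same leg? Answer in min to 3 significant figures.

Δt ≈ 68.6 min

Length contraction ⇒ γ = L₀/L = 106/52.5 = 2.0190
Time dilation: Δt = γτ₀ = 2.0190 × 34.0 min = 68.6 min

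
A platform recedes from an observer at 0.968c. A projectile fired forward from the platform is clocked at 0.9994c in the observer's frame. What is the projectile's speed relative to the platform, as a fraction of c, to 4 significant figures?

u' ≈ 0.9638c

Inverse velocity addition: u' = (u − v)/(1 − uv/c²)
= (0.9994 − 0.968)/(1 − 0.9994×0.968) = 0.03140/0.0325808 = 0.9638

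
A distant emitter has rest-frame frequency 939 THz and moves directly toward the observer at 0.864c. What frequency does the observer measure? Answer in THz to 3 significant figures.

f_obs ≈ 3480 THz

Relativistic Doppler: f_obs = f_src √((1+β)/(1−β))
= 939 × √(1.8640/0.13600) = 939 × 3.7021 = 3480 THz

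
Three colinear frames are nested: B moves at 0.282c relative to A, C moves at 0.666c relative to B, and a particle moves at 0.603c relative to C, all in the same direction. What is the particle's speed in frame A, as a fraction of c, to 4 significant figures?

u ≈ 0.9459c

Compose boost 2: (0.666 + 0.282)/(1 + 0.666×0.282) = 0.9480/1.18781 = 0.798106
Compose boost 3: (0.603 + 0.798106)/(1 + 0.603×0.798106) = 1.40111/1.48126 = 0.9459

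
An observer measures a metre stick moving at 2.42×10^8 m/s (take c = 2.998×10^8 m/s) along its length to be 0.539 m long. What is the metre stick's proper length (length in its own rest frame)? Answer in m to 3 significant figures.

β = v/c = 2.42×10^8 / 2.998×10^8 = 0.80720
γ = 1/√(1 − 0.80720²) = 1.6941
L₀ = γL = 1.6941 × 0.539 = 0.913 m

L₀ ≈ 0.913 m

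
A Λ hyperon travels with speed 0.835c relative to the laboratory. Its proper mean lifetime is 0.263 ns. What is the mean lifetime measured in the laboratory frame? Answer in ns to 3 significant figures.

γ = 1/√(1 − 0.835²) = 1.8174
Time dilation: Δt = γτ₀ = 1.8174 × 0.263 ns = 0.478 ns

Δt ≈ 0.478 ns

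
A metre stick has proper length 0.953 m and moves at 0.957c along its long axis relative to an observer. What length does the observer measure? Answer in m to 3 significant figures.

L ≈ 0.276 m

γ = 1/√(1 − 0.957²) = 3.4472
Length contraction: L = L₀/γ = 0.953/3.4472 = 0.276 m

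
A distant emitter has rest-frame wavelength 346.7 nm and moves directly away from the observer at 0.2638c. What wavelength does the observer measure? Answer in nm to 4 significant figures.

λ_obs ≈ 454.3 nm

Relativistic Doppler: λ_obs = λ_src √((1+β)/(1−β))
= 346.7 × √(1.26380/0.736200) = 346.7 × 1.31021 = 454.3 nm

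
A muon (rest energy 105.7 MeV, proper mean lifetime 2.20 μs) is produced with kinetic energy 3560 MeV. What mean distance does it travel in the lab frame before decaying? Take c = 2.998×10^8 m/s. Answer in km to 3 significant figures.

d ≈ 22.9 km

γ = 1 + K/(m₀c²) = 1 + 3560/105.7 = 34.680
β = √(1 − 1/γ²) = 0.99958
Dilated lifetime: γτ₀ = 34.680 × 2.20 μs = 76.296 μs
d = βc·γτ₀ = 0.99958 × (2.998×10^8 m/s) × 7.6296×10^-5 s = 22.9 km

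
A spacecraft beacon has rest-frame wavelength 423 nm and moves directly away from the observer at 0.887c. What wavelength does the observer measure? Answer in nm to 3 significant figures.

Relativistic Doppler: λ_obs = λ_src √((1+β)/(1−β))
= 423 × √(1.8870/0.11300) = 423 × 4.0865 = 1730 nm

λ_obs ≈ 1730 nm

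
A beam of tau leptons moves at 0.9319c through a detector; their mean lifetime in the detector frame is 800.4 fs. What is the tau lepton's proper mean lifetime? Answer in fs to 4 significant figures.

τ₀ ≈ 290.3 fs

γ = 1/√(1 − 0.9319²) = 2.75698
Proper time: τ₀ = Δt/γ = 800.4/2.75698 = 290.3 fs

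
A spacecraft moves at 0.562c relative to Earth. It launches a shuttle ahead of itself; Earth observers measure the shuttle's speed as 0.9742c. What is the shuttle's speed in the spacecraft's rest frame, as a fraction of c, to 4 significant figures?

Inverse velocity addition: u' = (u − v)/(1 − uv/c²)
= (0.9742 − 0.562)/(1 − 0.9742×0.562) = 0.4122/0.452500 = 0.9109

u' ≈ 0.9109c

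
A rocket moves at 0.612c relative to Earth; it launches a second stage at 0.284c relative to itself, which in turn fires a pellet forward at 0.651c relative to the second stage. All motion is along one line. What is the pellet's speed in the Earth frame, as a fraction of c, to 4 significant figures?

Compose boost 2: (0.284 + 0.612)/(1 + 0.284×0.612) = 0.8960/1.17381 = 0.763328
Compose boost 3: (0.651 + 0.763328)/(1 + 0.651×0.763328) = 1.41433/1.49693 = 0.9448

u ≈ 0.9448c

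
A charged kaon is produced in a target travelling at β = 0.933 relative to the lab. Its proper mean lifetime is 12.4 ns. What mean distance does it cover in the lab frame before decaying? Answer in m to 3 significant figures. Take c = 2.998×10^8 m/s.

d ≈ 9.64 m

γ = 1/√(1 − 0.933²) = 2.7787
Dilated lifetime: Δt = γτ₀ = 2.7787 × 12.4 ns = 34.456 ns
d = vΔt = 0.933c × 34.456 ns = 2.7971×10^8 m/s × 3.4456×10^-8 s = 9.64 m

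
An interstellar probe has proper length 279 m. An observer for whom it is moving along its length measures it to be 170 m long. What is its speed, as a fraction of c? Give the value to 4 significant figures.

γ = L₀/L = 279/170 = 1.64118
β = √(1 − 1/γ²) = 0.7929

β ≈ 0.7929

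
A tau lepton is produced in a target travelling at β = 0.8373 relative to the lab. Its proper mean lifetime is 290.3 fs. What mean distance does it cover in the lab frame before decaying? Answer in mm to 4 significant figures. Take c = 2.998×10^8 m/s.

d ≈ 0.1333 mm

γ = 1/√(1 − 0.8373²) = 1.82901
Dilated lifetime: Δt = γτ₀ = 1.82901 × 290.3 fs = 530.962 fs
d = vΔt = 0.8373c × 530.962 fs = 2.51023×10^8 m/s × 5.30962×10^-13 s = 0.1333 mm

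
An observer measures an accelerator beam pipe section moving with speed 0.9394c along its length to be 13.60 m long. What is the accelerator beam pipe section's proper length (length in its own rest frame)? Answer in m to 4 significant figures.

L₀ ≈ 39.67 m

γ = 1/√(1 − 0.9394²) = 2.91696
L₀ = γL = 2.91696 × 13.60 = 39.67 m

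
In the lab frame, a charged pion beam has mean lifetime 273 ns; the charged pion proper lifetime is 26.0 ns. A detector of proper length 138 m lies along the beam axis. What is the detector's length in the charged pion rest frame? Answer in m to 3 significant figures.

L ≈ 13.1 m

Time dilation ⇒ γ = Δt/τ₀ = 273/26.0 = 10.500
Length contraction: L = L₀/γ = 138/10.500 = 13.1 m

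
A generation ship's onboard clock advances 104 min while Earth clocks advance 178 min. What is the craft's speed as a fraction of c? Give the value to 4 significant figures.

β ≈ 0.8116

γ = Δt/τ₀ = 178/104 = 1.71154
β = √(1 − 1/γ²) = √(1 − 1/1.71154²) = 0.8116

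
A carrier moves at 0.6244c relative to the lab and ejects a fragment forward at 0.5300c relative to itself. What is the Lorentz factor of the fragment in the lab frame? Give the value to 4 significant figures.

γ ≈ 2.009

u_lab = (0.5300 + 0.6244)/(1 + 0.5300×0.6244) = 1.1544/1.330932 = 0.8673621
γ = 1/√(1 − 0.8673621²) = 2.009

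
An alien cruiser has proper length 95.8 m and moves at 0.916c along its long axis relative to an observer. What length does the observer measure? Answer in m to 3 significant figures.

γ = 1/√(1 − 0.916²) = 2.4927
Length contraction: L = L₀/γ = 95.8/2.4927 = 38.4 m

L ≈ 38.4 m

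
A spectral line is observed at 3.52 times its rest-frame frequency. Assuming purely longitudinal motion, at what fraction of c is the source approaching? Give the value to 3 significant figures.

β ≈ 0.851

f_obs/f_src = √((1+β)/(1−β)) = 3.52  ⇒  (1+β)/(1−β) = 12.390
β = |1 − D²|/(1 + D²) = |1 − 12.390|/(1 + 12.390) = 0.851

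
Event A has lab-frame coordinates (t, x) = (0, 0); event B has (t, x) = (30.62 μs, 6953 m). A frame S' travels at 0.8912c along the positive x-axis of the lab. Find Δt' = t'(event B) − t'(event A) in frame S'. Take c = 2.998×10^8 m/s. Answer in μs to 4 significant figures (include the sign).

γ = 1/√(1 − 0.8912²) = 2.20453
Δt' = γ(Δt − vΔx/c²) = 2.20453 × (30.62 μs − 0.8912×6953 m / (2.998×10^8 m/s))
= 2.20453 × (9.95118 μs) = 21.94 μs

Δt' ≈ 21.94 μs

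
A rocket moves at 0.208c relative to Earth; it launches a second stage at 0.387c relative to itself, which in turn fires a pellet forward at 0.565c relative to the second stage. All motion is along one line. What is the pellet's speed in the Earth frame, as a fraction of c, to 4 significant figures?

Compose boost 2: (0.387 + 0.208)/(1 + 0.387×0.208) = 0.5950/1.08050 = 0.550673
Compose boost 3: (0.565 + 0.550673)/(1 + 0.565×0.550673) = 1.11567/1.31113 = 0.8509

u ≈ 0.8509c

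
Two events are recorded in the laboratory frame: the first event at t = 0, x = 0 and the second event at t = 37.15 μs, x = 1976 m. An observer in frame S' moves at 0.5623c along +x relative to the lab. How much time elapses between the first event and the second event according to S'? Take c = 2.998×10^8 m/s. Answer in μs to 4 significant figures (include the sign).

Δt' ≈ 40.44 μs

γ = 1/√(1 − 0.5623²) = 1.20929
Δt' = γ(Δt − vΔx/c²) = 1.20929 × (37.15 μs − 0.5623×1976 m / (2.998×10^8 m/s))
= 1.20929 × (33.4438 μs) = 40.44 μs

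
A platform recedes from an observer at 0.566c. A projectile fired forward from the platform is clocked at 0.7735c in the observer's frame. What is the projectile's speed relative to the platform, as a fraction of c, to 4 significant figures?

u' ≈ 0.3691c

Inverse velocity addition: u' = (u − v)/(1 − uv/c²)
= (0.7735 − 0.566)/(1 − 0.7735×0.566) = 0.2075/0.562199 = 0.3691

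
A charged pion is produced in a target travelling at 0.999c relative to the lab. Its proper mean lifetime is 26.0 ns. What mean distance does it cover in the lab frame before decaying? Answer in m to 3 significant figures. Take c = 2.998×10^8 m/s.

γ = 1/√(1 − 0.999²) = 22.366
Dilated lifetime: Δt = γτ₀ = 22.366 × 26.0 ns = 581.52 ns
d = vΔt = 0.999c × 581.52 ns = 2.9950×10^8 m/s × 5.8152×10^-7 s = 174 m

d ≈ 174 m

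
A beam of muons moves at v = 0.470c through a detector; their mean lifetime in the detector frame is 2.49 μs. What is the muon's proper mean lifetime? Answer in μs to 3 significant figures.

τ₀ ≈ 2.20 μs

γ = 1/√(1 − 0.470²) = 1.1329
Proper time: τ₀ = Δt/γ = 2.49/1.1329 = 2.20 μs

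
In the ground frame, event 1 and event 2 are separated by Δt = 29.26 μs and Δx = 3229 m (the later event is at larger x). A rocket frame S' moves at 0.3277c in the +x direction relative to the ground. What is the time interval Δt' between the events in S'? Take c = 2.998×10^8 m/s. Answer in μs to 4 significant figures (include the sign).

Δt' ≈ 27.23 μs

γ = 1/√(1 − 0.3277²) = 1.05845
Δt' = γ(Δt − vΔx/c²) = 1.05845 × (29.26 μs − 0.3277×3229 m / (2.998×10^8 m/s))
= 1.05845 × (25.7305 μs) = 27.23 μs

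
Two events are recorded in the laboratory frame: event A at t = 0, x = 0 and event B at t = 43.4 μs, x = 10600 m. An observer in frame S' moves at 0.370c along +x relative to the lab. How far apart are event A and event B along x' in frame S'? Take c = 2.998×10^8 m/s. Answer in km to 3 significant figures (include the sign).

γ = 1/√(1 − 0.370²) = 1.0764
Δx' = γ(Δx − vΔt) = 1.0764 × (10600 m − 0.370×(2.998×10^8 m/s)×43.4×10^-6 s)
= 1.0764 × (5785.8 m) = 6.23 km

Δx' ≈ 6.23 km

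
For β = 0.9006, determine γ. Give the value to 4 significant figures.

γ ≈ 2.301

γ = 1/√(1 − β²) = 1/√(1 − 0.9006²) = 1/√(0.188920) = 2.301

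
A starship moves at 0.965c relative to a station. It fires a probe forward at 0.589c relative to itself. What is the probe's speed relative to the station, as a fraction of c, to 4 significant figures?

Relativistic velocity addition: u = (u' + v)/(1 + u'v/c²)
= (0.589 + 0.965)/(1 + 0.589×0.965) = 1.554/1.56838 = 0.9908

u ≈ 0.9908c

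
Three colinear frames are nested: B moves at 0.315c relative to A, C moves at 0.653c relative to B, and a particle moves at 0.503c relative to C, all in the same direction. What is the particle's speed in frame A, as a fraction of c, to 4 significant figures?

Compose boost 2: (0.653 + 0.315)/(1 + 0.653×0.315) = 0.9680/1.20569 = 0.802856
Compose boost 3: (0.503 + 0.802856)/(1 + 0.503×0.802856) = 1.30586/1.40384 = 0.9302

u ≈ 0.9302c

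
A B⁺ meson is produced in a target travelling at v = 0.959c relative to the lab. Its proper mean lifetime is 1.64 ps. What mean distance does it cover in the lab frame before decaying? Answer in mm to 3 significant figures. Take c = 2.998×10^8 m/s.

γ = 1/√(1 − 0.959²) = 3.5285
Dilated lifetime: Δt = γτ₀ = 3.5285 × 1.64 ps = 5.7867 ps
d = vΔt = 0.959c × 5.7867 ps = 2.8751×10^8 m/s × 5.7867×10^-12 s = 1.66 mm

d ≈ 1.66 mm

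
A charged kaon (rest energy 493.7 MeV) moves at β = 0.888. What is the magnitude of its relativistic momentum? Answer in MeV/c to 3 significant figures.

γ = 1/√(1 − 0.888²) = 2.1747
p = γβm₀c = 2.1747 × 0.888 × 493.7 MeV/c = 953 MeV/c

p ≈ 953 MeV/c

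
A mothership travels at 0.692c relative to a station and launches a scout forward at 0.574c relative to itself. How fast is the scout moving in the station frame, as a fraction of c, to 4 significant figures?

u ≈ 0.9061c

Compose boost 2: (0.574 + 0.692)/(1 + 0.574×0.692) = 1.266/1.39721 = 0.9061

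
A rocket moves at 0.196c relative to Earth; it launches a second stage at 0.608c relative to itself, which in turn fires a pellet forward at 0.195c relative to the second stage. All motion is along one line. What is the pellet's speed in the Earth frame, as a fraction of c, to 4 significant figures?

u ≈ 0.8012c

Compose boost 2: (0.608 + 0.196)/(1 + 0.608×0.196) = 0.8040/1.11917 = 0.718391
Compose boost 3: (0.195 + 0.718391)/(1 + 0.195×0.718391) = 0.913391/1.14009 = 0.8012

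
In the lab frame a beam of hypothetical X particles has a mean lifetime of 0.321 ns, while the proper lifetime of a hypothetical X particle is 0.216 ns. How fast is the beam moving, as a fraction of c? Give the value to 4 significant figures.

β ≈ 0.7397

γ = Δt/τ₀ = 0.321/0.216 = 1.48611
β = √(1 − 1/γ²) = √(1 − 1/1.48611²) = 0.7397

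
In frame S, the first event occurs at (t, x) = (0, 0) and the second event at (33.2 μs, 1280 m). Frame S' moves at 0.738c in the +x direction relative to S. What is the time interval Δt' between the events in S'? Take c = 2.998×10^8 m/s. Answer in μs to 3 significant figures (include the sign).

γ = 1/√(1 − 0.738²) = 1.4819
Δt' = γ(Δt − vΔx/c²) = 1.4819 × (33.2 μs − 0.738×1280 m / (2.998×10^8 m/s))
= 1.4819 × (30.049 μs) = 44.5 μs

Δt' ≈ 44.5 μs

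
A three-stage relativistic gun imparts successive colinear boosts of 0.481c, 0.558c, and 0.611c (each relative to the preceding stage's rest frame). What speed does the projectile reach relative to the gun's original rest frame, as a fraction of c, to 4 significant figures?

u ≈ 0.9531c

Compose boost 2: (0.558 + 0.481)/(1 + 0.558×0.481) = 1.039/1.26840 = 0.819144
Compose boost 3: (0.611 + 0.819144)/(1 + 0.611×0.819144) = 1.43014/1.50050 = 0.9531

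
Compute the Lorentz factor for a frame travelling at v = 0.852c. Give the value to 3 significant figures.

γ = 1/√(1 − β²) = 1/√(1 − 0.852²) = 1/√(0.27410) = 1.91

γ ≈ 1.91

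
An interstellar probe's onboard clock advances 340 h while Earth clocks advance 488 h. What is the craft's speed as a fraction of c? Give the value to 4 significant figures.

β ≈ 0.7173

γ = Δt/τ₀ = 488/340 = 1.43529
β = √(1 − 1/γ²) = √(1 − 1/1.43529²) = 0.7173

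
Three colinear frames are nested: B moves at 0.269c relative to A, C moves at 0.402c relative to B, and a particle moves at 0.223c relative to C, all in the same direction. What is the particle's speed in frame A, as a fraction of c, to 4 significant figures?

Compose boost 2: (0.402 + 0.269)/(1 + 0.402×0.269) = 0.6710/1.10814 = 0.605520
Compose boost 3: (0.223 + 0.605520)/(1 + 0.223×0.605520) = 0.828520/1.13503 = 0.7300

u ≈ 0.7300c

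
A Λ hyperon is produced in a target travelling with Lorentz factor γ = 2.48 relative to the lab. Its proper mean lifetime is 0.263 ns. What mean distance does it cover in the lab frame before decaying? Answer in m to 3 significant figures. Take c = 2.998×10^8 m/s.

β = √(1 − 1/γ²) = √(1 − 1/2.48²) = 0.91510
Dilated lifetime: Δt = γτ₀ = 2.48 × 0.263 ns = 0.65224 ns
d = vΔt = 0.91510c × 0.65224 ns = 2.7435×10^8 m/s × 6.5224×10^-10 s = 0.179 m

d ≈ 0.179 m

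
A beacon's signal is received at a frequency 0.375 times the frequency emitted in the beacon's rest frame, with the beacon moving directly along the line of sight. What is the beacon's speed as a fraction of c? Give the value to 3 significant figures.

f_obs/f_src = √((1−β)/(1+β)) = 0.375  ⇒  (1−β)/(1+β) = 0.14062
β = |1 − D²|/(1 + D²) = |1 − 0.14062|/(1 + 0.14062) = 0.753

β ≈ 0.753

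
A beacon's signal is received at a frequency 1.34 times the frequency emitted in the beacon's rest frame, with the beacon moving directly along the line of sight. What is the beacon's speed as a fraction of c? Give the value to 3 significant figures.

f_obs/f_src = √((1+β)/(1−β)) = 1.34  ⇒  (1+β)/(1−β) = 1.7956
β = |1 − D²|/(1 + D²) = |1 − 1.7956|/(1 + 1.7956) = 0.285

β ≈ 0.285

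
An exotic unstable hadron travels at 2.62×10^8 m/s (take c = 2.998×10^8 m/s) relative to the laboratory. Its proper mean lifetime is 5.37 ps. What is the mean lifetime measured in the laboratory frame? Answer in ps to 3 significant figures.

β = v/c = 2.62×10^8 / 2.998×10^8 = 0.87392
γ = 1/√(1 − 0.87392²) = 2.0573
Time dilation: Δt = γτ₀ = 2.0573 × 5.37 ps = 11.0 ps

Δt ≈ 11.0 ps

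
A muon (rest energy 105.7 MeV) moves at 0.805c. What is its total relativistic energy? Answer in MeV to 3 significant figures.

γ = 1/√(1 − 0.805²) = 1.6856
E = γm₀c² = 1.6856 × 105.7 MeV = 178 MeV

E ≈ 178 MeV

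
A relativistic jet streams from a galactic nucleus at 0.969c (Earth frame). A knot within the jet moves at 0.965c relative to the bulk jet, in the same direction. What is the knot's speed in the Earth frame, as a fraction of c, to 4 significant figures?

u ≈ 0.9994c

Relativistic velocity addition: u = (u' + v)/(1 + u'v/c²)
= (0.965 + 0.969)/(1 + 0.965×0.969) = 1.934/1.93508 = 0.9994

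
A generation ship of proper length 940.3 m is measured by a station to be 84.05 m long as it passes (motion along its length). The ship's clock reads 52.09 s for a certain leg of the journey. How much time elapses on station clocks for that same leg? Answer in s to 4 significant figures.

Δt ≈ 582.8 s

Length contraction ⇒ γ = L₀/L = 940.3/84.05 = 11.1874
Time dilation: Δt = γτ₀ = 11.1874 × 52.09 s = 582.8 s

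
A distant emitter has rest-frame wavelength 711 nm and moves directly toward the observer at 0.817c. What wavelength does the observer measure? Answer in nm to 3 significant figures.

Relativistic Doppler: λ_obs = λ_src √((1−β)/(1+β))
= 711 × √(0.18300/1.8170) = 711 × 0.31736 = 226 nm

λ_obs ≈ 226 nm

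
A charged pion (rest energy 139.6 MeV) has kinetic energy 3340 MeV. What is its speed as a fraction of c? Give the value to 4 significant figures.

γ = 1 + K/(m₀c²) = 1 + 3340/139.6 = 24.9255
β = √(1 − 1/γ²) = 0.9992

β ≈ 0.9992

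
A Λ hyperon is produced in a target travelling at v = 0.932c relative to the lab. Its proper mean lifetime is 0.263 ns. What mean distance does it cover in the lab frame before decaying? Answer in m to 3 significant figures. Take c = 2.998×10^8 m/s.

γ = 1/√(1 − 0.932²) = 2.7589
Dilated lifetime: Δt = γτ₀ = 2.7589 × 0.263 ns = 0.72560 ns
d = vΔt = 0.932c × 0.72560 ns = 2.7941×10^8 m/s × 7.2560×10^-10 s = 0.203 m

d ≈ 0.203 m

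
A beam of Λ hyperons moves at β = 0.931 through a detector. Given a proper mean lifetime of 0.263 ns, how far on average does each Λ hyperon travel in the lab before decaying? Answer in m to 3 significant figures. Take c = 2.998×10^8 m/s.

d ≈ 0.201 m

γ = 1/√(1 − 0.931²) = 2.7396
Dilated lifetime: Δt = γτ₀ = 2.7396 × 0.263 ns = 0.72051 ns
d = vΔt = 0.931c × 0.72051 ns = 2.7911×10^8 m/s × 7.2051×10^-10 s = 0.201 m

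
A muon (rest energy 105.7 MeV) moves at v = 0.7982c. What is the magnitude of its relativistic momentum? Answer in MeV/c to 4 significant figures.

p ≈ 140.1 MeV/c

γ = 1/√(1 − 0.7982²) = 1.66005
p = γβm₀c = 1.66005 × 0.7982 × 105.7 MeV/c = 140.1 MeV/c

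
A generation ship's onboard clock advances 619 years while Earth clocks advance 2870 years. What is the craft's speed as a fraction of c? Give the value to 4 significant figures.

β ≈ 0.9765

γ = Δt/τ₀ = 2870/619 = 4.63651
β = √(1 − 1/γ²) = √(1 − 1/4.63651²) = 0.9765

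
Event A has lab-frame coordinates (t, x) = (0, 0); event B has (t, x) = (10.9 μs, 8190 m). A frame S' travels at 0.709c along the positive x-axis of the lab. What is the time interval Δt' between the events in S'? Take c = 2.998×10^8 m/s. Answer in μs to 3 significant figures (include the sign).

γ = 1/√(1 − 0.709²) = 1.4180
Δt' = γ(Δt − vΔx/c²) = 1.4180 × (10.9 μs − 0.709×8190 m / (2.998×10^8 m/s))
= 1.4180 × (-8.4686 μs) = -12.0 μs

Δt' ≈ -12.0 μs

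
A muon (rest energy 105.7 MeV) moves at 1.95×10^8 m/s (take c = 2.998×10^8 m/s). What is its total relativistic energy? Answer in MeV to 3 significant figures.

β = v/c = 1.95×10^8 / 2.998×10^8 = 0.65043
γ = 1/√(1 − 0.65043²) = 1.3165
E = γm₀c² = 1.3165 × 105.7 MeV = 139 MeV

E ≈ 139 MeV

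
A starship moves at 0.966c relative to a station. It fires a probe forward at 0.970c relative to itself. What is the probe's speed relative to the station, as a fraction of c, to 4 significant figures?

u ≈ 0.9995c

Relativistic velocity addition: u = (u' + v)/(1 + u'v/c²)
= (0.970 + 0.966)/(1 + 0.970×0.966) = 1.936/1.93702 = 0.9995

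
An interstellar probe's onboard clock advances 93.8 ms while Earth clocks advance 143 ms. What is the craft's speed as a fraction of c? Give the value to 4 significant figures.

β ≈ 0.7548

γ = Δt/τ₀ = 143/93.8 = 1.52452
β = √(1 − 1/γ²) = √(1 − 1/1.52452²) = 0.7548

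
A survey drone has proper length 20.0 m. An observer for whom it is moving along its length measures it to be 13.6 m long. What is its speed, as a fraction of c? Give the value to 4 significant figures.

γ = L₀/L = 20.0/13.6 = 1.47059
β = √(1 − 1/γ²) = 0.7332

β ≈ 0.7332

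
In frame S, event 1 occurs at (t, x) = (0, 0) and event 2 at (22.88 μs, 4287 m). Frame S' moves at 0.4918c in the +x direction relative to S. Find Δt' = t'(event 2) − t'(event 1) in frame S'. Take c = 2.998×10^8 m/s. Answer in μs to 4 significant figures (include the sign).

Δt' ≈ 18.20 μs

γ = 1/√(1 − 0.4918²) = 1.14849
Δt' = γ(Δt − vΔx/c²) = 1.14849 × (22.88 μs − 0.4918×4287 m / (2.998×10^8 m/s))
= 1.14849 × (15.8475 μs) = 18.20 μs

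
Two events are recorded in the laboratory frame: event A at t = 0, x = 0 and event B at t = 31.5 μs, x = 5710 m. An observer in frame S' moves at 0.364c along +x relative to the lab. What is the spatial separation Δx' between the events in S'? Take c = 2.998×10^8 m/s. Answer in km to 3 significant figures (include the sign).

γ = 1/√(1 − 0.364²) = 1.0737
Δx' = γ(Δx − vΔt) = 1.0737 × (5710 m − 0.364×(2.998×10^8 m/s)×31.5×10^-6 s)
= 1.0737 × (2272.5 m) = 2.44 km

Δx' ≈ 2.44 km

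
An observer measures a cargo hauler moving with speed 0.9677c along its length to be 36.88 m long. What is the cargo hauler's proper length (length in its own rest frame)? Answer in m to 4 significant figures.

L₀ ≈ 146.3 m

γ = 1/√(1 − 0.9677²) = 3.96661
L₀ = γL = 3.96661 × 36.88 = 146.3 m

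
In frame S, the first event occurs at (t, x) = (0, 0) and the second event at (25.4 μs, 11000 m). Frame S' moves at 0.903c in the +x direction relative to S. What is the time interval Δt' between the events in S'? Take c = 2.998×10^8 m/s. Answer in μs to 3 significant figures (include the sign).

γ = 1/√(1 − 0.903²) = 2.3275
Δt' = γ(Δt − vΔx/c²) = 2.3275 × (25.4 μs − 0.903×11000 m / (2.998×10^8 m/s))
= 2.3275 × (-7.7321 μs) = -18.0 μs

Δt' ≈ -18.0 μs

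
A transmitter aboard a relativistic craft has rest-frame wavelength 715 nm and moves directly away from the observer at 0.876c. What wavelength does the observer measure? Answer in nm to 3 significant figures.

Relativistic Doppler: λ_obs = λ_src √((1+β)/(1−β))
= 715 × √(1.8760/0.12400) = 715 × 3.8896 = 2780 nm

λ_obs ≈ 2780 nm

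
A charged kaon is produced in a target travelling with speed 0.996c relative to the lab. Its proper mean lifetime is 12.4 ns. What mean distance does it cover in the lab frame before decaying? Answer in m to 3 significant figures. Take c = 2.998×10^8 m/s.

γ = 1/√(1 − 0.996²) = 11.192
Dilated lifetime: Δt = γτ₀ = 11.192 × 12.4 ns = 138.78 ns
d = vΔt = 0.996c × 138.78 ns = 2.9860×10^8 m/s × 1.3878×10^-7 s = 41.4 m

d ≈ 41.4 m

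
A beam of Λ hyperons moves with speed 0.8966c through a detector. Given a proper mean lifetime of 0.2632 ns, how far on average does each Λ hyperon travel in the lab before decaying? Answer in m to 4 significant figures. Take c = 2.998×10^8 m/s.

γ = 1/√(1 − 0.8966²) = 2.25815
Dilated lifetime: Δt = γτ₀ = 2.25815 × 0.2632 ns = 0.594344 ns
d = vΔt = 0.8966c × 0.594344 ns = 2.68801×10^8 m/s × 5.94344×10^-10 s = 0.1598 m

d ≈ 0.1598 m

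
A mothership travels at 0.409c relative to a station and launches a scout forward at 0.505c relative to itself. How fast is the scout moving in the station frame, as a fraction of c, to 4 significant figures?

Compose boost 2: (0.505 + 0.409)/(1 + 0.505×0.409) = 0.9140/1.20654 = 0.7575

u ≈ 0.7575c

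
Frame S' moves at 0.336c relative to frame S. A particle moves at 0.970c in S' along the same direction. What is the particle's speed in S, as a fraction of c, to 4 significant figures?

u ≈ 0.9850c

Relativistic velocity addition: u = (u' + v)/(1 + u'v/c²)
= (0.970 + 0.336)/(1 + 0.970×0.336) = 1.306/1.32592 = 0.9850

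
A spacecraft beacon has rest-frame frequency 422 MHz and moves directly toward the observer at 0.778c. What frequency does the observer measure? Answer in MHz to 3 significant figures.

f_obs ≈ 1190 MHz

Relativistic Doppler: f_obs = f_src √((1+β)/(1−β))
= 422 × √(1.7780/0.22200) = 422 × 2.8300 = 1190 MHz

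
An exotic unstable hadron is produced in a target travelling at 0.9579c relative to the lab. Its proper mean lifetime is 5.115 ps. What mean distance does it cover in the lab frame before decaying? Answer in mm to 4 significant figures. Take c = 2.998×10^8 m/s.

d ≈ 5.116 mm

γ = 1/√(1 − 0.9579²) = 3.48308
Dilated lifetime: Δt = γτ₀ = 3.48308 × 5.115 ps = 17.8160 ps
d = vΔt = 0.9579c × 17.8160 ps = 2.87178×10^8 m/s × 1.78160×10^-11 s = 5.116 mm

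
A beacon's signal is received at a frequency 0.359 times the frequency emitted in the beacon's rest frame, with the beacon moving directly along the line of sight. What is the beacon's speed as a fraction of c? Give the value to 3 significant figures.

f_obs/f_src = √((1−β)/(1+β)) = 0.359  ⇒  (1−β)/(1+β) = 0.12888
β = |1 − D²|/(1 + D²) = |1 − 0.12888|/(1 + 0.12888) = 0.772

β ≈ 0.772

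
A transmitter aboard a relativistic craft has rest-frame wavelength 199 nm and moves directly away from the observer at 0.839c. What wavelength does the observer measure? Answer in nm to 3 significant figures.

λ_obs ≈ 673 nm

Relativistic Doppler: λ_obs = λ_src √((1+β)/(1−β))
= 199 × √(1.8390/0.16100) = 199 × 3.3797 = 673 nm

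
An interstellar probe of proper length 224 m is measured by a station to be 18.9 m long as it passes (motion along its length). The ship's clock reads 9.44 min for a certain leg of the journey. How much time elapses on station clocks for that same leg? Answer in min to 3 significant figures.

Δt ≈ 112 min

Length contraction ⇒ γ = L₀/L = 224/18.9 = 11.852
Time dilation: Δt = γτ₀ = 11.852 × 9.44 min = 112 min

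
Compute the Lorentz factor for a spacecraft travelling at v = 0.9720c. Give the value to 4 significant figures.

γ = 1/√(1 − β²) = 1/√(1 − 0.9720²) = 1/√(0.0552160) = 4.256

γ ≈ 4.256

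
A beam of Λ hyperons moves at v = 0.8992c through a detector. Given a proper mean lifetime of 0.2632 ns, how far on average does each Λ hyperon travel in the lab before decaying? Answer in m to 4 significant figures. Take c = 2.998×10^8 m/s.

γ = 1/√(1 − 0.8992²) = 2.28552
Dilated lifetime: Δt = γτ₀ = 2.28552 × 0.2632 ns = 0.601548 ns
d = vΔt = 0.8992c × 0.601548 ns = 2.69580×10^8 m/s × 6.01548×10^-10 s = 0.1622 m

d ≈ 0.1622 m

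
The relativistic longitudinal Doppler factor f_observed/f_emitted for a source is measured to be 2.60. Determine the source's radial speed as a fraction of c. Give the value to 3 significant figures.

β ≈ 0.742

f_obs/f_src = √((1+β)/(1−β)) = 2.60  ⇒  (1+β)/(1−β) = 6.7600
β = |1 − D²|/(1 + D²) = |1 − 6.7600|/(1 + 6.7600) = 0.742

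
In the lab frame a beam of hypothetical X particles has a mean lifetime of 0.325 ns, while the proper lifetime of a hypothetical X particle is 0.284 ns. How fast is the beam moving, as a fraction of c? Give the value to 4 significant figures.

γ = Δt/τ₀ = 0.325/0.284 = 1.14437
β = √(1 − 1/γ²) = √(1 − 1/1.14437²) = 0.4862

β ≈ 0.4862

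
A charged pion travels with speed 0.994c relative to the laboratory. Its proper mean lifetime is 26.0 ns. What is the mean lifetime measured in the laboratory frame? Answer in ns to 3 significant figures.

γ = 1/√(1 − 0.994²) = 9.1424
Time dilation: Δt = γτ₀ = 9.1424 × 26.0 ns = 238 ns

Δt ≈ 238 ns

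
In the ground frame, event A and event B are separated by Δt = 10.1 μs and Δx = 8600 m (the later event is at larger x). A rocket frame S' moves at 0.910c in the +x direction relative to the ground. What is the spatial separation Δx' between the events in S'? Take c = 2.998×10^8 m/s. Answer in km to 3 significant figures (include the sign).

Δx' ≈ 14.1 km

γ = 1/√(1 − 0.910²) = 2.4119
Δx' = γ(Δx − vΔt) = 2.4119 × (8600 m − 0.910×(2.998×10^8 m/s)×10.1×10^-6 s)
= 2.4119 × (5844.5 m) = 14.1 km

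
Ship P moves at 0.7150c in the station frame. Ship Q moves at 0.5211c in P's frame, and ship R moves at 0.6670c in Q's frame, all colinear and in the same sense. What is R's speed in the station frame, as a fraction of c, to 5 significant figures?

Compose boost 2: (0.5211 + 0.7150)/(1 + 0.5211×0.7150) = 1.2361/1.372586 = 0.9005626
Compose boost 3: (0.6670 + 0.9005626)/(1 + 0.6670×0.9005626) = 1.567563/1.600675 = 0.97931

u ≈ 0.97931c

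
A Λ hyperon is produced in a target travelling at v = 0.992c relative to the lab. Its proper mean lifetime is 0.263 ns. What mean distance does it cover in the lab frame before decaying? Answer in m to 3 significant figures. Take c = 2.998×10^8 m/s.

γ = 1/√(1 − 0.992²) = 7.9216
Dilated lifetime: Δt = γτ₀ = 7.9216 × 0.263 ns = 2.0834 ns
d = vΔt = 0.992c × 2.0834 ns = 2.9740×10^8 m/s × 2.0834×10^-9 s = 0.620 m

d ≈ 0.620 m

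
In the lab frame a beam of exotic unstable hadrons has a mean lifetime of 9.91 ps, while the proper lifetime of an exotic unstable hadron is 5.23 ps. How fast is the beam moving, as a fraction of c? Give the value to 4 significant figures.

γ = Δt/τ₀ = 9.91/5.23 = 1.89484
β = √(1 − 1/γ²) = √(1 − 1/1.89484²) = 0.8494

β ≈ 0.8494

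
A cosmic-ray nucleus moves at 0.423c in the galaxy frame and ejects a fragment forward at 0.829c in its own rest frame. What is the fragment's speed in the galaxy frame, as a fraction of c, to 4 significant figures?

Compose boost 2: (0.829 + 0.423)/(1 + 0.829×0.423) = 1.252/1.35067 = 0.9269

u ≈ 0.9269c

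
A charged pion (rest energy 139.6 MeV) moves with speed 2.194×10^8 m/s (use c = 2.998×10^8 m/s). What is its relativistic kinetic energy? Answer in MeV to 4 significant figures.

β = v/c = 2.194×10^8 / 2.998×10^8 = 0.731821
γ = 1/√(1 − 0.731821²) = 1.46736
K = (γ − 1)m₀c² = (1.46736 − 1) × 139.6 MeV = 0.467359 × 139.6 MeV = 65.24 MeV

K ≈ 65.24 MeV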